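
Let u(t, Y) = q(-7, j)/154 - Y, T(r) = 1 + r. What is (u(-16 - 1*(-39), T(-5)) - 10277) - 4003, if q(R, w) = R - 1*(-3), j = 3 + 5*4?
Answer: -1099254/77 ≈ -14276.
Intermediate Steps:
j = 23 (j = 3 + 20 = 23)
q(R, w) = 3 + R (q(R, w) = R + 3 = 3 + R)
u(t, Y) = -2/77 - Y (u(t, Y) = (3 - 7)/154 - Y = -4*1/154 - Y = -2/77 - Y)
(u(-16 - 1*(-39), T(-5)) - 10277) - 4003 = ((-2/77 - (1 - 5)) - 10277) - 4003 = ((-2/77 - 1*(-4)) - 10277) - 4003 = ((-2/77 + 4) - 10277) - 4003 = (306/77 - 10277) - 4003 = -791023/77 - 4003 = -1099254/77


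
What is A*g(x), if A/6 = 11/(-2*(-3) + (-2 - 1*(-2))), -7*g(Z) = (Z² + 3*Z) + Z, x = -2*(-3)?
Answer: -660/7 ≈ -94.286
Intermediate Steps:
x = 6
g(Z) = -4*Z/7 - Z²/7 (g(Z) = -((Z² + 3*Z) + Z)/7 = -(Z² + 4*Z)/7 = -4*Z/7 - Z²/7)
A = 11 (A = 6*(11/(-2*(-3) + (-2 - 1*(-2)))) = 6*(11/(6 + (-2 + 2))) = 6*(11/(6 + 0)) = 6*(11/6) = 11)
A*g(x) = 11*(-⅐*6*(4 + 6)) = 11*(-⅐*6*10) = 11*(-60/7) = -660/7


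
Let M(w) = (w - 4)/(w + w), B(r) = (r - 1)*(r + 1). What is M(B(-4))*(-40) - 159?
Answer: -521/3 ≈ -173.67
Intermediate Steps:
B(r) = (1 + r)*(-1 + r) (B(r) = (-1 + r)*(1 + r) = (1 + r)*(-1 + r))
M(w) = (-4 + w)/(2*w) (M(w) = (-4 + w)/((2*w)) = (-4 + w)*(1/(2*w)) = (-4 + w)/(2*w))
M(B(-4))*(-40) - 159 = ((-4 + (-1 + (-4)²))/(2*(-1 + (-4)²)))*(-40) - 159 = ((-4 + (-1 + 16))/(2*(-1 + 16)))*(-40) - 159 = ((½)*(-4 + 15)/15)*(-40) - 159 = ((½)*(1/15)*11)*(-40) - 159 = (11/30)*(-40) - 159 = -44/3 - 159 = -521/3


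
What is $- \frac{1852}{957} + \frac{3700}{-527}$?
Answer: $- \frac{4516904}{504339} \approx -8.9561$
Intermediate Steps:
$- \frac{1852}{957} + \frac{3700}{-527} = \left(-1852\right) \frac{1}{957} + 3700 \left(- \frac{1}{527}\right) = - \frac{1852}{957} - \frac{3700}{527} = - \frac{4516904}{504339}$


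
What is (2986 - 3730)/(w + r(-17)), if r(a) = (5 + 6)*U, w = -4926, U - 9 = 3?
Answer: 124/799 ≈ 0.15519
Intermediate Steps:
U = 12 (U = 9 + 3 = 12)
r(a) = 132 (r(a) = (5 + 6)*12 = 11*12 = 132)
(2986 - 3730)/(w + r(-17)) = (2986 - 3730)/(-4926 + 132) = -744/(-4794) = -744*(-1/4794) = 124/799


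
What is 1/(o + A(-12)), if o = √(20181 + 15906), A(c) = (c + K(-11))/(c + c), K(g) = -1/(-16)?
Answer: -73344/5321208191 + 147456*√36087/5321208191 ≈ 0.0052504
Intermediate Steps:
K(g) = 1/16 (K(g) = -1*(-1/16) = 1/16)
A(c) = (1/16 + c)/(2*c) (A(c) = (c + 1/16)/(c + c) = (1/16 + c)/((2*c)) = (1/16 + c)*(1/(2*c)) = (1/16 + c)/(2*c))
o = √36087 ≈ 189.97
1/(o + A(-12)) = 1/(√36087 + (1/32)*(1 + 16*(-12))/(-12)) = 1/(√36087 + (1/32)*(-1/12)*(1 - 192)) = 1/(√36087 + (1/32)*(-1/12)*(-191)) = 1/(√36087 + 191/384) = 1/(191/384 + √36087)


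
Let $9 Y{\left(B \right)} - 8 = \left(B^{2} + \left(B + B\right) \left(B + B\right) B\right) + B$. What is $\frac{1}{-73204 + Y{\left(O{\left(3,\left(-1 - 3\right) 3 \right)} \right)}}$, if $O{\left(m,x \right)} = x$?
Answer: $- \frac{9}{665608} \approx -1.3521 \cdot 10^{-5}$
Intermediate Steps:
$Y{\left(B \right)} = \frac{8}{9} + \frac{B}{9} + \frac{B^{2}}{9} + \frac{4 B^{3}}{9}$ ($Y{\left(B \right)} = \frac{8}{9} + \frac{\left(B^{2} + \left(B + B\right) \left(B + B\right) B\right) + B}{9} = \frac{8}{9} + \frac{\left(B^{2} + 2 B 2 B B\right) + B}{9} = \frac{8}{9} + \frac{\left(B^{2} + 4 B^{2} B\right) + B}{9} = \frac{8}{9} + \frac{\left(B^{2} + 4 B^{3}\right) + B}{9} = \frac{8}{9} + \frac{B + B^{2} + 4 B^{3}}{9} = \frac{8}{9} + \left(\frac{B}{9} + \frac{B^{2}}{9} + \frac{4 B^{3}}{9}\right) = \frac{8}{9} + \frac{B}{9} + \frac{B^{2}}{9} + \frac{4 B^{3}}{9}$)
$\frac{1}{-73204 + Y{\left(O{\left(3,\left(-1 - 3\right) 3 \right)} \right)}} = \frac{1}{-73204 + \left(\frac{8}{9} + \frac{\left(-1 - 3\right) 3}{9} + \frac{\left(\left(-1 - 3\right) 3\right)^{2}}{9} + \frac{4 \left(\left(-1 - 3\right) 3\right)^{3}}{9}\right)} = \frac{1}{-73204 + \left(\frac{8}{9} + \frac{\left(-4\right) 3}{9} + \frac{\left(\left(-4\right) 3\right)^{2}}{9} + \frac{4 \left(\left(-4\right) 3\right)^{3}}{9}\right)} = \frac{1}{-73204 + \left(\frac{8}{9} + \frac{1}{9} \left(-12\right) + \frac{\left(-12\right)^{2}}{9} + \frac{4 \left(-12\right)^{3}}{9}\right)} = \frac{1}{-73204 + \left(\frac{8}{9} - \frac{4}{3} + \frac{1}{9} \cdot 144 + \frac{4}{9} \left(-1728\right)\right)} = \frac{1}{-73204 + \left(\frac{8}{9} - \frac{4}{3} + 16 - 768\right)} = \frac{1}{-73204 - \frac{6772}{9}} = \frac{1}{- \frac{665608}{9}} = - \frac{9}{665608}$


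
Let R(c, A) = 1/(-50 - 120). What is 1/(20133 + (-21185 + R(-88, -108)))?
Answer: -170/178841 ≈ -0.00095056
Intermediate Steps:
R(c, A) = -1/170 (R(c, A) = 1/(-170) = -1/170)
1/(20133 + (-21185 + R(-88, -108))) = 1/(20133 + (-21185 - 1/170)) = 1/(20133 - 3601451/170) = 1/(-178841/170) = -170/178841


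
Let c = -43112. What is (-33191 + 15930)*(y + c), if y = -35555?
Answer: 1357871087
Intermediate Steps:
(-33191 + 15930)*(y + c) = (-33191 + 15930)*(-35555 - 43112) = -17261*(-78667) = 1357871087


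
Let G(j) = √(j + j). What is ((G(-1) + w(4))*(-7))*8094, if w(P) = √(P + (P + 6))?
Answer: -56658*√14 - 56658*I*√2 ≈ -2.1199e+5 - 80127.0*I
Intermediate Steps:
w(P) = √(6 + 2*P) (w(P) = √(P + (6 + P)) = √(6 + 2*P))
G(j) = √2*√j (G(j) = √(2*j) = √2*√j)
((G(-1) + w(4))*(-7))*8094 = ((√2*√(-1) + √(6 + 2*4))*(-7))*8094 = ((√2*I + √(6 + 8))*(-7))*8094 = ((I*√2 + √14)*(-7))*8094 = ((√14 + I*√2)*(-7))*8094 = (-7*√14 - 7*I*√2)*8094 = -56658*√14 - 56658*I*√2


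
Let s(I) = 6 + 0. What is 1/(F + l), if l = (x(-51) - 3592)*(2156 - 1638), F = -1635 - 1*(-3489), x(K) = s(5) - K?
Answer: -1/1829276 ≈ -5.4666e-7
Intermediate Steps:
s(I) = 6
x(K) = 6 - K
F = 1854 (F = -1635 + 3489 = 1854)
l = -1831130 (l = ((6 - 1*(-51)) - 3592)*(2156 - 1638) = ((6 + 51) - 3592)*518 = (57 - 3592)*518 = -3535*518 = -1831130)
1/(F + l) = 1/(1854 - 1831130) = 1/(-1829276) = -1/1829276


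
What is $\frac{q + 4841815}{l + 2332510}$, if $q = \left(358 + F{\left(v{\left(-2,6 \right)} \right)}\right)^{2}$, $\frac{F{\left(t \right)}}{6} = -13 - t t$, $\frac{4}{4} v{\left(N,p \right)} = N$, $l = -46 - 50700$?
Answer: $\frac{4907351}{2281764} \approx 2.1507$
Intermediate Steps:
$l = -50746$ ($l = -46 - 50700 = -50746$)
$v{\left(N,p \right)} = N$
$F{\left(t \right)} = -78 - 6 t^{2}$ ($F{\left(t \right)} = 6 \left(-13 - t t\right) = 6 \left(-13 - t^{2}\right) = -78 - 6 t^{2}$)
$q = 65536$ ($q = \left(358 - \left(78 + 6 \left(-2\right)^{2}\right)\right)^{2} = \left(358 - 102\right)^{2} = 256^{2} = 65536$)
$\frac{q + 4841815}{l + 2332510} = \frac{65536 + 4841815}{-50746 + 2332510} = \frac{4907351}{2281764}$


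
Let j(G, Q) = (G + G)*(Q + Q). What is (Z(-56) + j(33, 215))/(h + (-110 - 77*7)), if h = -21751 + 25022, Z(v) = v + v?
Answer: 14134/1311 ≈ 10.781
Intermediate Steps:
Z(v) = 2*v
h = 3271
j(G, Q) = 4*G*Q (j(G, Q) = (2*G)*(2*Q) = 4*G*Q)
(Z(-56) + j(33, 215))/(h + (-110 - 77*7)) = (2*(-56) + 4*33*215)/(3271 + (-110 - 77*7)) = (-112 + 28380)/(3271 + (-110 - 539)) = 28268/(3271 - 649) = 28268/2622 = 28268*(1/2622) = 14134/1311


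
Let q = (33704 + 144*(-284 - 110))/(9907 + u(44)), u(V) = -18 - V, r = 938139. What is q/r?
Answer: -23032/9235978455 ≈ -2.4937e-6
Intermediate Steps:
q = -23032/9845 (q = (33704 + 144*(-284 - 110))/(9907 + (-18 - 1*44)) = (33704 + 144*(-394))/(9907 + (-18 - 44)) = (33704 - 56736)/(9907 - 62) = -23032/9845 ≈ -2.3395)
q/r = -23032/9845/938139 = -23032/9845*1/938139 = -23032/9235978455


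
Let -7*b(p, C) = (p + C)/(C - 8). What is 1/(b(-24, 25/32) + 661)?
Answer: 1617/1068094 ≈ 0.0015139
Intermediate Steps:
b(p, C) = -(C + p)/(7*(-8 + C)) (b(p, C) = -(p + C)/(7*(C - 8)) = -(C + p)/(7*(-8 + C)))
1/(b(-24, 25/32) + 661) = 1/((-25/32 - 1*(-24))/(7*(-8 + 25/32)) + 661) = 1/((-25/32 + 24)/(7*(-8 + 25*(1/32))) + 661) = 1/((-1*25/32 + 24)/(7*(-8 + 25/32)) + 661) = 1/((-25/32 + 24)/(7*(-231/32)) + 661) = 1/((1/7)*(-32/231)*(743/32) + 661) = 1/(-743/1617 + 661) = 1/(1068094/1617) = 1617/1068094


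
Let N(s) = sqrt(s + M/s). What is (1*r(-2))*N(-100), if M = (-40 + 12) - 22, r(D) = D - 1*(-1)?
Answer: -I*sqrt(398)/2 ≈ -9.975*I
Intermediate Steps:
r(D) = 1 + D (r(D) = D + 1 = 1 + D)
M = -50 (M = -28 - 22 = -50)
N(s) = sqrt(s - 50/s)
(1*r(-2))*N(-100) = (1*(1 - 2))*sqrt(-100 - 50/(-100)) = (1*(-1))*sqrt(-100 - 50*(-1/100)) = -sqrt(-100 + 1/2) = -sqrt(-199/2) = -I*sqrt(398)/2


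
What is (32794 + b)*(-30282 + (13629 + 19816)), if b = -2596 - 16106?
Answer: 44572996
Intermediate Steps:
b = -18702
(32794 + b)*(-30282 + (13629 + 19816)) = (32794 - 18702)*(-30282 + (13629 + 19816)) = 14092*(-30282 + 33445) = 14092*3163 = 44572996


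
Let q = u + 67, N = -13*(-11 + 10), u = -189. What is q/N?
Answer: -122/13 ≈ -9.3846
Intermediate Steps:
N = 13 (N = -13*(-1) = 13)
q = -122 (q = -189 + 67 = -122)
q/N = -122/13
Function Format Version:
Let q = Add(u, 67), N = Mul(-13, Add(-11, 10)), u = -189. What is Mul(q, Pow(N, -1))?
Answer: Rational(-122, 13) ≈ -9.3846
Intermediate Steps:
N = 13 (N = Mul(-13, -1) = 13)
q = -122 (q = Add(-189, 67) = -122)
Mul(q, Pow(N, -1)) = Mul(-122, Pow(13, -1)) = Mul(-122, Rational(1, 13)) = Rational(-122, 13)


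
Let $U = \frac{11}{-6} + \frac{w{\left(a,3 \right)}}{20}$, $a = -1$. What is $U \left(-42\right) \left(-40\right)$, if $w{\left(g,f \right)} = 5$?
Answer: $-2660$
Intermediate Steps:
$U = - \frac{19}{12}$ ($U = \frac{11}{-6} + \frac{5}{20} = 11 \left(- \frac{1}{6}\right) + 5 \cdot \frac{1}{20} = - \frac{11}{6} + \frac{1}{4} = - \frac{19}{12} \approx -1.5833$)
$U \left(-42\right) \left(-40\right) = \left(- \frac{19}{12}\right) \left(-42\right) \left(-40\right) = \frac{133}{2} \left(-40\right) = -2660$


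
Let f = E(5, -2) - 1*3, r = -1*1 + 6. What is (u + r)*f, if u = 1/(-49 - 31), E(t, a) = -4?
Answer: -2793/80 ≈ -34.912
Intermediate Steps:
u = -1/80 (u = 1/(-80) = -1/80 ≈ -0.012500)
r = 5 (r = -1 + 6 = 5)
f = -7 (f = -4 - 1*3 = -4 - 3 = -7)
(u + r)*f = (-1/80 + 5)*(-7) = (399/80)*(-7) = -2793/80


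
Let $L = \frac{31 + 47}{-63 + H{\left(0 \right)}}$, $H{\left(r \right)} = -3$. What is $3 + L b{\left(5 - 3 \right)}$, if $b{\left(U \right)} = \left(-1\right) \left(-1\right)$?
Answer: $\frac{20}{11} \approx 1.8182$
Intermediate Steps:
$b{\left(U \right)} = 1$
$L = - \frac{13}{11}$ ($L = \frac{31 + 47}{-63 - 3} = \frac{78}{-66} = 78 \left(- \frac{1}{66}\right) = - \frac{13}{11} \approx -1.1818$)
$3 + L b{\left(5 - 3 \right)} = 3 - \frac{13}{11} = \frac{20}{11}$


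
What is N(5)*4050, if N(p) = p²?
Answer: 101250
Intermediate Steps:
N(5)*4050 = 5²*4050 = 25*4050 = 101250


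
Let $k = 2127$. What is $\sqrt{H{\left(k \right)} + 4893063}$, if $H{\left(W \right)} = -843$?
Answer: $6 \sqrt{135895} \approx 2211.8$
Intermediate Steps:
$\sqrt{H{\left(k \right)} + 4893063} = \sqrt{-843 + 4893063} = \sqrt{4892220} = 6 \sqrt{135895}$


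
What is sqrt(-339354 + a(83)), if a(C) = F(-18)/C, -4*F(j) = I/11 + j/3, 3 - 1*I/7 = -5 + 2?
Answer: 2*I*sqrt(70718742237)/913 ≈ 582.54*I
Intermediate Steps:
I = 42 (I = 21 - 7*(-5 + 2) = 21 - 7*(-3) = 21 + 21 = 42)
F(j) = -21/22 - j/12 (F(j) = -(42/11 + j/3)/4 = -21/22 - j/12)
a(C) = 6/(11*C) (a(C) = (-21/22 - 1/12*(-18))/C = (-21/22 + 3/2)/C = 6/(11*C))
sqrt(-339354 + a(83)) = sqrt(-339354 + (6/11)/83) = sqrt(-339354 + (6/11)*(1/83)) = sqrt(-339354 + 6/913) = sqrt(-309830196/913) = 2*I*sqrt(70718742237)/913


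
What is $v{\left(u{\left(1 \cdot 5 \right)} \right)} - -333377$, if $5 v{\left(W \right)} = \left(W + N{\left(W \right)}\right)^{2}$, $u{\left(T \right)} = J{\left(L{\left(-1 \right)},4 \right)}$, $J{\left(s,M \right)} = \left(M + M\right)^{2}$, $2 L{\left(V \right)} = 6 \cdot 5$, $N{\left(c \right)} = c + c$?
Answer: $\frac{1703749}{5} \approx 3.4075 \cdot 10^{5}$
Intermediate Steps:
$N{\left(c \right)} = 2 c$
$L{\left(V \right)} = 15$ ($L{\left(V \right)} = \frac{6 \cdot 5}{2} = \frac{1}{2} \cdot 30 = 15$)
$J{\left(s,M \right)} = 4 M^{2}$ ($J{\left(s,M \right)} = \left(2 M\right)^{2} = 4 M^{2}$)
$u{\left(T \right)} = 64$ ($u{\left(T \right)} = 4 \cdot 4^{2} = 4 \cdot 16 = 64$)
$v{\left(W \right)} = \frac{9 W^{2}}{5}$ ($v{\left(W \right)} = \frac{\left(W + 2 W\right)^{2}}{5} = \frac{\left(3 W\right)^{2}}{5} = \frac{9 W^{2}}{5}$)
$v{\left(u{\left(1 \cdot 5 \right)} \right)} - -333377 = \frac{9 \cdot 64^{2}}{5} - -333377 = \frac{9}{5} \cdot 4096 + 333377 = \frac{36864}{5} + 333377 = \frac{1703749}{5}$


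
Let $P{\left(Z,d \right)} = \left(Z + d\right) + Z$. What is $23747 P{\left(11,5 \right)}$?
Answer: $641169$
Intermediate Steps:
$P{\left(Z,d \right)} = d + 2 Z$
$23747 P{\left(11,5 \right)} = 23747 \left(5 + 2 \cdot 11\right) = 23747 \left(5 + 22\right) = 23747 \cdot 27 = 641169$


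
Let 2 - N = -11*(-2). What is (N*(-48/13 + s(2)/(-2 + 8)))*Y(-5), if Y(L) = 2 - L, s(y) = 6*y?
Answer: 3080/13 ≈ 236.92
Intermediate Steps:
N = -20 (N = 2 - (-11)*(-2) = 2 - 1*22 = 2 - 22 = -20)
(N*(-48/13 + s(2)/(-2 + 8)))*Y(-5) = (-20*(-48/13 + (6*2)/(-2 + 8)))*(2 - 1*(-5)) = (-20*(-48*1/13 + 12/6))*(2 + 5) = -20*(-48/13 + 12*(⅙))*7 = -20*(-48/13 + 2)*7 = -20*(-22/13)*7 = (440/13)*7 = 3080/13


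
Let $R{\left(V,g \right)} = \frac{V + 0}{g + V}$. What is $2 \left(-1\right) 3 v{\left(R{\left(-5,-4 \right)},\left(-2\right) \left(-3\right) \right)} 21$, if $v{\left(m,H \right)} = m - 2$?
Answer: $182$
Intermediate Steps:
$R{\left(V,g \right)} = \frac{V}{V + g}$
$v{\left(m,H \right)} = -2 + m$
$2 \left(-1\right) 3 v{\left(R{\left(-5,-4 \right)},\left(-2\right) \left(-3\right) \right)} 21 = 2 \left(-1\right) 3 \left(-2 - \frac{5}{-5 - 4}\right) 21 = \left(-2\right) 3 \left(-2 - \frac{5}{-9}\right) 21 = - 6 \left(-2 - - \frac{5}{9}\right) 21 = - 6 \left(-2 + \frac{5}{9}\right) 21 = \left(-6\right) \left(- \frac{13}{9}\right) 21 = \frac{26}{3} \cdot 21 = 182$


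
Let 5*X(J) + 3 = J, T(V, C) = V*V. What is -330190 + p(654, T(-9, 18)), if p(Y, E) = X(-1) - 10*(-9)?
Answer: -1650504/5 ≈ -3.3010e+5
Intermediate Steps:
T(V, C) = V²
X(J) = -⅗ + J/5
p(Y, E) = 446/5 (p(Y, E) = (-⅗ + (⅕)*(-1)) - 10*(-9) = (-⅗ - ⅕) + 90 = -⅘ + 90 = 446/5)
-330190 + p(654, T(-9, 18)) = -330190 + 446/5 = -1650504/5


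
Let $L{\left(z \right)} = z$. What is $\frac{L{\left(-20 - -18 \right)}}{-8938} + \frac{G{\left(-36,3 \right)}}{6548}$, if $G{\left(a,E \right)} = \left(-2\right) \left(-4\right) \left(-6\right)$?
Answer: $- \frac{51991}{7315753} \approx -0.0071067$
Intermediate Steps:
$G{\left(a,E \right)} = -48$ ($G{\left(a,E \right)} = 8 \left(-6\right) = -48$)
$\frac{L{\left(-20 - -18 \right)}}{-8938} + \frac{G{\left(-36,3 \right)}}{6548} = \frac{-20 - -18}{-8938} - \frac{48}{6548} = \left(-20 + 18\right) \left(- \frac{1}{8938}\right) - \frac{12}{1637} = \left(-2\right) \left(- \frac{1}{8938}\right) - \frac{12}{1637} = \frac{1}{4469} - \frac{12}{1637} = - \frac{51991}{7315753}$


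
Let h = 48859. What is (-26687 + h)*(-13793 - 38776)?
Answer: -1165559868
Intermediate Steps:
(-26687 + h)*(-13793 - 38776) = (-26687 + 48859)*(-13793 - 38776) = 22172*(-52569) = -1165559868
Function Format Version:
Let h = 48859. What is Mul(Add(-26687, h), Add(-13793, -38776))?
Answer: -1165559868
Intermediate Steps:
Mul(Add(-26687, h), Add(-13793, -38776)) = Mul(Add(-26687, 48859), Add(-13793, -38776)) = Mul(22172, -52569) = -1165559868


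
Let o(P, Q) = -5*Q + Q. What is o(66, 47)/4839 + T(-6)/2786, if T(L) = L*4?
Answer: -319952/6740727 ≈ -0.047466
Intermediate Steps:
o(P, Q) = -4*Q
T(L) = 4*L
o(66, 47)/4839 + T(-6)/2786 = -4*47/4839 + (4*(-6))/2786 = -188*1/4839 - 24*1/2786 = -188/4839 - 12/1393 = -319952/6740727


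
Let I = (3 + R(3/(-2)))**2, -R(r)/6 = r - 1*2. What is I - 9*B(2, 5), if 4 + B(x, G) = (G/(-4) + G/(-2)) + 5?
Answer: 2403/4 ≈ 600.75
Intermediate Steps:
R(r) = 12 - 6*r (R(r) = -6*(r - 1*2) = -6*(r - 2) = -6*(-2 + r) = 12 - 6*r)
I = 576 (I = (3 + (12 - 18/(-2)))**2 = (3 + (12 - 18*(-1)/2))**2 = (3 + (12 - 6*(-3/2)))**2 = (3 + (12 + 9))**2 = (3 + 21)**2 = 24**2 = 576)
B(x, G) = 1 - 3*G/4 (B(x, G) = -4 + ((G/(-4) + G/(-2)) + 5) = -4 + ((G*(-1/4) + G*(-1/2)) + 5) = -4 + ((-G/4 - G/2) + 5) = -4 + (-3*G/4 + 5) = -4 + (5 - 3*G/4) = 1 - 3*G/4)
I - 9*B(2, 5) = 576 - 9*(1 - 3/4*5) = 576 - 9*(1 - 15/4) = 576 - 9*(-11/4) = 576 + 99/4 = 2403/4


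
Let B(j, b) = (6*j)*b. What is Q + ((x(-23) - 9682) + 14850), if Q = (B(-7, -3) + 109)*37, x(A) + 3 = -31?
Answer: 13829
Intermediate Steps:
B(j, b) = 6*b*j
x(A) = -34 (x(A) = -3 - 31 = -34)
Q = 8695 (Q = (6*(-3)*(-7) + 109)*37 = (126 + 109)*37 = 235*37 = 8695)
Q + ((x(-23) - 9682) + 14850) = 8695 + ((-34 - 9682) + 14850) = 8695 + (-9716 + 14850) = 8695 + 5134 = 13829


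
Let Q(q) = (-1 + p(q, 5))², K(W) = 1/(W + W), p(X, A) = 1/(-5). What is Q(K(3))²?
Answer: 1296/625 ≈ 2.0736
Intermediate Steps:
p(X, A) = -⅕
K(W) = 1/(2*W)
Q(q) = 36/25 (Q(q) = (-1 - ⅕)² = (-6/5)² = 36/25)
Q(K(3))² = (36/25)² = 1296/625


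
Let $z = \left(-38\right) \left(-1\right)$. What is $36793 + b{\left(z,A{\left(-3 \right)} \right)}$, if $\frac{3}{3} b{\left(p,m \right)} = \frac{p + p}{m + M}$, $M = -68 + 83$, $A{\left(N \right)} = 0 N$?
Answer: $\frac{551971}{15} \approx 36798.0$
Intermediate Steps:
$A{\left(N \right)} = 0$
$M = 15$
$z = 38$
$b{\left(p,m \right)} = \frac{2 p}{15 + m}$ ($b{\left(p,m \right)} = \frac{p + p}{m + 15} = \frac{2 p}{15 + m}$)
$36793 + b{\left(z,A{\left(-3 \right)} \right)} = 36793 + 2 \cdot 38 \frac{1}{15 + 0} = 36793 + 2 \cdot 38 \cdot \frac{1}{15} = 36793 + \frac{76}{15} = \frac{551971}{15}$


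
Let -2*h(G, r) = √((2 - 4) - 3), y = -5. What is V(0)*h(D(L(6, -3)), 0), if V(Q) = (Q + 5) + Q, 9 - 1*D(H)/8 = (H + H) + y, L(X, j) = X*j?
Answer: -5*I*√5/2 ≈ -5.5902*I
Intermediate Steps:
D(H) = 112 - 16*H (D(H) = 72 - 8*((H + H) - 5) = 72 - 8*(2*H - 5) = 72 - 8*(-5 + 2*H) = 72 + (40 - 16*H) = 112 - 16*H)
V(Q) = 5 + 2*Q (V(Q) = (5 + Q) + Q = 5 + 2*Q)
h(G, r) = -I*√5/2 (h(G, r) = -√((2 - 4) - 3)/2 = -√(-2 - 3)/2 = -I*√5/2)
V(0)*h(D(L(6, -3)), 0) = (5 + 2*0)*(-I*√5/2) = (5 + 0)*(-I*√5/2) = 5*(-I*√5/2) = -5*I*√5/2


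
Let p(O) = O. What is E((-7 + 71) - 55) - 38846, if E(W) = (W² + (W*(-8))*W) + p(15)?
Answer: -39398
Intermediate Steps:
E(W) = 15 - 7*W² (E(W) = (W² + (W*(-8))*W) + 15 = (W² + (-8*W)*W) + 15 = (W² - 8*W²) + 15 = -7*W² + 15 = 15 - 7*W²)
E((-7 + 71) - 55) - 38846 = (15 - 7*((-7 + 71) - 55)²) - 38846 = (15 - 7*(64 - 55)²) - 38846 = (15 - 7*9²) - 38846 = (15 - 7*81) - 38846 = (15 - 567) - 38846 = -552 - 38846 = -39398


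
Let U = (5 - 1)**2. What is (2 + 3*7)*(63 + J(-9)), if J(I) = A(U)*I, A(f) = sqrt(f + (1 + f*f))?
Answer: 1449 - 207*sqrt(273) ≈ -1971.2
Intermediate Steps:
U = 16 (U = 4**2 = 16)
A(f) = sqrt(1 + f + f**2) (A(f) = sqrt(f + (1 + f**2)) = sqrt(1 + f + f**2))
J(I) = I*sqrt(273) (J(I) = sqrt(1 + 16 + 16**2)*I = sqrt(1 + 16 + 256)*I = sqrt(273)*I = I*sqrt(273))
(2 + 3*7)*(63 + J(-9)) = (2 + 3*7)*(63 - 9*sqrt(273)) = (2 + 21)*(63 - 9*sqrt(273)) = 23*(63 - 9*sqrt(273)) = 1449 - 207*sqrt(273)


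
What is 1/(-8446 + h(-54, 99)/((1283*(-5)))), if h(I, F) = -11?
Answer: -6415/54181079 ≈ -0.00011840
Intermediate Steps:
1/(-8446 + h(-54, 99)/((1283*(-5)))) = 1/(-8446 - 11/(1283*(-5))) = 1/(-8446 - 11/(-6415)) = 1/(-8446 - 11*(-1/6415)) = 1/(-8446 + 11/6415) = 1/(-54181079/6415) = -6415/54181079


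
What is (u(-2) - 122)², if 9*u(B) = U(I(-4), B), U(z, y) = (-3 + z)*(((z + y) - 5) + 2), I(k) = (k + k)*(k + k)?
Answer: 6255001/81 ≈ 77222.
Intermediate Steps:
I(k) = 4*k² (I(k) = (2*k)*(2*k) = 4*k²)
U(z, y) = (-3 + z)*(-3 + y + z) (U(z, y) = (-3 + z)*(((y + z) - 5) + 2) = (-3 + z)*((-5 + y + z) + 2) = (-3 + z)*(-3 + y + z))
u(B) = 3721/9 + 61*B/9 (u(B) = (9 + (4*(-4)²)² - 24*(-4)² - 3*B + B*(4*(-4)²))/9 = (9 + (4*16)² - 24*16 - 3*B + B*(4*16))/9 = (9 + 64² - 6*64 - 3*B + B*64)/9 = (9 + 4096 - 384 - 3*B + 64*B)/9 = (3721 + 61*B)/9 = 3721/9 + 61*B/9)
(u(-2) - 122)² = ((3721/9 + (61/9)*(-2)) - 122)² = ((3721/9 - 122/9) - 122)² = (3599/9 - 122)² = (2501/9)² = 6255001/81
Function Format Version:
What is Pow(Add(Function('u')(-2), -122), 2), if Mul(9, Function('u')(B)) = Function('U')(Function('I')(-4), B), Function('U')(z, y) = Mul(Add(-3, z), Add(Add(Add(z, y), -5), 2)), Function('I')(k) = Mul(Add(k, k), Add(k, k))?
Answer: Rational(6255001, 81) ≈ 77222.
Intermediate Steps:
Function('I')(k) = Mul(4, Pow(k, 2)) (Function('I')(k) = Mul(Mul(2, k), Mul(2, k)) = Mul(4, Pow(k, 2)))
Function('U')(z, y) = Mul(Add(-3, z), Add(-3, y, z)) (Function('U')(z, y) = Mul(Add(-3, z), Add(Add(Add(y, z), -5), 2)) = Mul(Add(-3, z), Add(Add(-5, y, z), 2)) = Mul(Add(-3, z), Add(-3, y, z)))
Function('u')(B) = Add(Rational(3721, 9), Mul(Rational(61, 9), B)) (Function('u')(B) = Mul(Rational(1, 9), Add(9, Pow(Mul(4, Pow(-4, 2)), 2), Mul(-6, Mul(4, Pow(-4, 2))), Mul(-3, B), Mul(B, Mul(4, Pow(-4, 2))))) = Mul(Rational(1, 9), Add(9, Pow(Mul(4, 16), 2), Mul(-6, Mul(4, 16)), Mul(-3, B), Mul(B, Mul(4, 16)))) = Mul(Rational(1, 9), Add(9, Pow(64, 2), Mul(-6, 64), Mul(-3, B), Mul(B, 64))) = Mul(Rational(1, 9), Add(9, 4096, -384, Mul(-3, B), Mul(64, B))) = Mul(Rational(1, 9), Add(3721, Mul(61, B))) = Add(Rational(3721, 9), Mul(Rational(61, 9), B)))
Pow(Add(Function('u')(-2), -122), 2) = Pow(Add(Add(Rational(3721, 9), Mul(Rational(61, 9), -2)), -122), 2) = Pow(Add(Add(Rational(3721, 9), Rational(-122, 9)), -122), 2) = Pow(Add(Rational(3599, 9), -122), 2) = Pow(Rational(2501, 9), 2) = Rational(6255001, 81)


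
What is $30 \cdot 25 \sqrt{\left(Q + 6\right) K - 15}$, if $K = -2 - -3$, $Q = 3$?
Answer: $750 i \sqrt{6} \approx 1837.1 i$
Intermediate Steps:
$K = 1$ ($K = -2 + 3 = 1$)
$30 \cdot 25 \sqrt{\left(Q + 6\right) K - 15} = 30 \cdot 25 \sqrt{\left(3 + 6\right) 1 - 15} = 750 \sqrt{9 \cdot 1 - 15} = 750 \sqrt{9 - 15} = 750 \sqrt{-6} = 750 i \sqrt{6}$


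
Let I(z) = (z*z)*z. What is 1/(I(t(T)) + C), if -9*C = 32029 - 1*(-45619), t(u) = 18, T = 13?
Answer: -9/25160 ≈ -0.00035771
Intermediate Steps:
C = -77648/9 (C = -(32029 - 1*(-45619))/9 = -(32029 + 45619)/9 = -⅑*77648 = -77648/9 ≈ -8627.6)
I(z) = z³ (I(z) = z²*z = z³)
1/(I(t(T)) + C) = 1/(18³ - 77648/9) = 1/(5832 - 77648/9) = 1/(-25160/9) = -9/25160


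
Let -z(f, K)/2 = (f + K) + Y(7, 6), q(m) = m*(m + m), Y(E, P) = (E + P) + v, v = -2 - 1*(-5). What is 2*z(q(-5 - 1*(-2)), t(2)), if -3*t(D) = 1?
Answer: -404/3 ≈ -134.67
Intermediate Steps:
v = 3 (v = -2 + 5 = 3)
t(D) = -1/3 (t(D) = -1/3*1 = -1/3)
Y(E, P) = 3 + E + P (Y(E, P) = (E + P) + 3 = 3 + E + P)
q(m) = 2*m**2 (q(m) = m*(2*m) = 2*m**2)
z(f, K) = -32 - 2*K - 2*f (z(f, K) = -2*((f + K) + (3 + 7 + 6)) = -2*((K + f) + 16) = -2*(16 + K + f) = -32 - 2*K - 2*f)
2*z(q(-5 - 1*(-2)), t(2)) = 2*(-32 - 2*(-1/3) - 4*(-5 - 1*(-2))**2) = 2*(-32 + 2/3 - 4*(-5 + 2)**2) = 2*(-32 + 2/3 - 4*(-3)**2) = 2*(-32 + 2/3 - 4*9) = 2*(-32 + 2/3 - 2*18) = 2*(-32 + 2/3 - 36) = 2*(-202/3) = -404/3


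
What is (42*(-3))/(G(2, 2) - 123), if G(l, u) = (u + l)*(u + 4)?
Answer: 14/11 ≈ 1.2727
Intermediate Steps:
G(l, u) = (4 + u)*(l + u) (G(l, u) = (l + u)*(4 + u) = (4 + u)*(l + u))
(42*(-3))/(G(2, 2) - 123) = (42*(-3))/((2² + 4*2 + 4*2 + 2*2) - 123) = -126/((4 + 8 + 8 + 4) - 123) = -126/(24 - 123) = -126/(-99) = -1/99*(-126) = 14/11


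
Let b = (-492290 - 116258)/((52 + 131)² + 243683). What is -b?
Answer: 152137/69293 ≈ 2.1956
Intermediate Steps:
b = -152137/69293 (b = -608548/(183² + 243683) = -608548/(33489 + 243683) = -608548/277172 = -608548*1/277172 = -152137/69293 ≈ -2.1956)
-b = -1*(-152137/69293) = 152137/69293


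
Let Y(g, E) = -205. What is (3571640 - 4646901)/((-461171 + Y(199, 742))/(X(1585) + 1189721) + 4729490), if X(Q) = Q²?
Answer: -663426359651/2918052687694 ≈ -0.22735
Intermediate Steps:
(3571640 - 4646901)/((-461171 + Y(199, 742))/(X(1585) + 1189721) + 4729490) = (3571640 - 4646901)/((-461171 - 205)/(1585² + 1189721) + 4729490) = -1075261/(-461376/(2512225 + 1189721) + 4729490) = -1075261/(-461376/3701946 + 4729490) = -1075261/(-461376*1/3701946 + 4729490) = -1075261/(-76896/616991 + 4729490) = -1075261/2918052687694/616991 = -1075261*616991/2918052687694 = -663426359651/2918052687694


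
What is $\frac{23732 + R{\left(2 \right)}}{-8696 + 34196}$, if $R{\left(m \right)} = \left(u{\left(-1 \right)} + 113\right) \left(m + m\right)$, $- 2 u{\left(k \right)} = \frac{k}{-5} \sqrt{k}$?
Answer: $\frac{6046}{6375} - \frac{i}{63750} \approx 0.94839 - 1.5686 \cdot 10^{-5} i$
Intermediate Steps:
$u{\left(k \right)} = \frac{k^{\frac{3}{2}}}{10}$ ($u{\left(k \right)} = - \frac{\frac{k}{-5} \sqrt{k}}{2} = - \frac{k \left(- \frac{1}{5}\right) \sqrt{k}}{2} = - \frac{- \frac{k}{5} \sqrt{k}}{2} = - \frac{\left(- \frac{1}{5}\right) k^{\frac{3}{2}}}{2} = \frac{k^{\frac{3}{2}}}{10}$)
$R{\left(m \right)} = 2 m \left(113 - \frac{i}{10}\right)$ ($R{\left(m \right)} = \left(\frac{\left(-1\right)^{\frac{3}{2}}}{10} + 113\right) \left(m + m\right) = \left(\frac{\left(-1\right) i}{10} + 113\right) 2 m = \left(- \frac{i}{10} + 113\right) 2 m = \left(113 - \frac{i}{10}\right) 2 m = 2 m \left(113 - \frac{i}{10}\right)$)
$\frac{23732 + R{\left(2 \right)}}{-8696 + 34196} = \frac{23732 + \frac{1}{5} \cdot 2 \left(1130 - i\right)}{-8696 + 34196} = \frac{23732 + \left(452 - \frac{2 i}{5}\right)}{25500} = \left(24184 - \frac{2 i}{5}\right) \frac{1}{25500} = \frac{6046}{6375} - \frac{i}{63750}$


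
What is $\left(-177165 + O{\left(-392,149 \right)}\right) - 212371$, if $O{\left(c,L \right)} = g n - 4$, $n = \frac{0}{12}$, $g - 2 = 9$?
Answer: $-389540$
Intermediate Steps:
$g = 11$ ($g = 2 + 9 = 11$)
$n = 0$ ($n = 0 \cdot \frac{1}{12} = 0$)
$O{\left(c,L \right)} = -4$ ($O{\left(c,L \right)} = 11 \cdot 0 - 4 = 0 - 4 = -4$)
$\left(-177165 + O{\left(-392,149 \right)}\right) - 212371 = \left(-177165 - 4\right) - 212371 = -177169 - 212371 = -389540$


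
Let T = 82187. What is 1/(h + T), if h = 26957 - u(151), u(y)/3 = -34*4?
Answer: 1/109552 ≈ 9.1281e-6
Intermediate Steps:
u(y) = -408 (u(y) = 3*(-34*4) = 3*(-136) = -408)
h = 27365 (h = 26957 - 1*(-408) = 26957 + 408 = 27365)
1/(h + T) = 1/(27365 + 82187) = 1/109552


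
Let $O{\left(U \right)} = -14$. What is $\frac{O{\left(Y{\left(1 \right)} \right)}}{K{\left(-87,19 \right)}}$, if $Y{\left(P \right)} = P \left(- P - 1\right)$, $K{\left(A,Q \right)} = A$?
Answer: $\frac{14}{87} \approx 0.16092$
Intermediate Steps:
$Y{\left(P \right)} = P \left(-1 - P\right)$
$\frac{O{\left(Y{\left(1 \right)} \right)}}{K{\left(-87,19 \right)}} = - \frac{14}{-87} = \left(-14\right) \left(- \frac{1}{87}\right) = \frac{14}{87}$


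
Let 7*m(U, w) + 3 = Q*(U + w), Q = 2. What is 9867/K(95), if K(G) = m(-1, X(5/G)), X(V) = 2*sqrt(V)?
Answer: -2187185/153 - 92092*sqrt(19)/153 ≈ -16919.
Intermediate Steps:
m(U, w) = -3/7 + 2*U/7 + 2*w/7 (m(U, w) = -3/7 + (2*(U + w))/7 = -3/7 + (2*U + 2*w)/7 = -3/7 + (2*U/7 + 2*w/7) = -3/7 + 2*U/7 + 2*w/7)
K(G) = -5/7 + 4*sqrt(5)*sqrt(1/G)/7 (K(G) = -3/7 + (2/7)*(-1) + 2*(2*sqrt(5/G))/7 = -3/7 - 2/7 + 2*(2*(sqrt(5)*sqrt(1/G)))/7 = -3/7 - 2/7 + 2*(2*sqrt(5)*sqrt(1/G))/7 = -3/7 - 2/7 + 4*sqrt(5)*sqrt(1/G)/7 = -5/7 + 4*sqrt(5)*sqrt(1/G)/7)
9867/K(95) = 9867/(-5/7 + 4*sqrt(5)*sqrt(1/95)/7) = 9867/(-5/7 + 4*sqrt(5)*(sqrt(95)/95)/7) = 9867/(-5/7 + 4*sqrt(19)/133)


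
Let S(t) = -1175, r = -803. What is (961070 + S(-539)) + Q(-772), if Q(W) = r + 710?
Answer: 959802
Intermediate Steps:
Q(W) = -93 (Q(W) = -803 + 710 = -93)
(961070 + S(-539)) + Q(-772) = (961070 - 1175) - 93 = 959895 - 93 = 959802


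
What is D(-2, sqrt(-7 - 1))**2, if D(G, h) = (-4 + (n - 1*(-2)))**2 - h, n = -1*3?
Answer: 617 - 100*I*sqrt(2) ≈ 617.0 - 141.42*I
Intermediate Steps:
n = -3
D(G, h) = 25 - h (D(G, h) = (-4 + (-3 - 1*(-2)))**2 - h = (-4 + (-3 + 2))**2 - h = (-4 - 1)**2 - h = (-5)**2 - h = 25 - h)
D(-2, sqrt(-7 - 1))**2 = (25 - sqrt(-7 - 1))**2 = (25 - sqrt(-8))**2 = (25 - 2*I*sqrt(2))**2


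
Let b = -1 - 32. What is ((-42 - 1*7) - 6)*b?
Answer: 1815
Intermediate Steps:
b = -33
((-42 - 1*7) - 6)*b = ((-42 - 1*7) - 6)*(-33) = ((-42 - 7) - 6)*(-33) = (-49 - 6)*(-33) = -55*(-33) = 1815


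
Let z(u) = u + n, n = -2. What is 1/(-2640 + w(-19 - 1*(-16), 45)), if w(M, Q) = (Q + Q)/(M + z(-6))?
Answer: -11/29130 ≈ -0.00037762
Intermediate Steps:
z(u) = -2 + u (z(u) = u - 2 = -2 + u)
w(M, Q) = 2*Q/(-8 + M) (w(M, Q) = (Q + Q)/(M + (-2 - 6)) = (2*Q)/(M - 8) = (2*Q)/(-8 + M) = 2*Q/(-8 + M))
1/(-2640 + w(-19 - 1*(-16), 45)) = 1/(-2640 + 2*45/(-8 + (-19 - 1*(-16)))) = 1/(-2640 + 2*45/(-8 + (-19 + 16))) = 1/(-2640 + 2*45/(-8 - 3)) = 1/(-2640 + 2*45/(-11)) = 1/(-2640 + 2*45*(-1/11)) = 1/(-2640 - 90/11) = 1/(-29130/11) = -11/29130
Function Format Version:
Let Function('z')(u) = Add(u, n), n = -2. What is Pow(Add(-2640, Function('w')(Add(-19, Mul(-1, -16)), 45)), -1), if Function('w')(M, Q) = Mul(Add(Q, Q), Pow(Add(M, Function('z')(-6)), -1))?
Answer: Rational(-11, 29130) ≈ -0.00037762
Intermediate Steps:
Function('z')(u) = Add(-2, u) (Function('z')(u) = Add(u, -2) = Add(-2, u))
Function('w')(M, Q) = Mul(2, Q, Pow(Add(-8, M), -1)) (Function('w')(M, Q) = Mul(Add(Q, Q), Pow(Add(M, Add(-2, -6)), -1)) = Mul(Mul(2, Q), Pow(Add(M, -8), -1)) = Mul(Mul(2, Q), Pow(Add(-8, M), -1)) = Mul(2, Q, Pow(Add(-8, M), -1)))
Pow(Add(-2640, Function('w')(Add(-19, Mul(-1, -16)), 45)), -1) = Pow(Add(-2640, Mul(2, 45, Pow(Add(-8, Add(-19, Mul(-1, -16))), -1))), -1) = Pow(Add(-2640, Mul(2, 45, Pow(Add(-8, Add(-19, 16)), -1))), -1) = Pow(Add(-2640, Mul(2, 45, Pow(Add(-8, -3), -1))), -1) = Pow(Add(-2640, Mul(2, 45, Pow(-11, -1))), -1) = Pow(Add(-2640, Mul(2, 45, Rational(-1, 11))), -1) = Pow(Add(-2640, Rational(-90, 11)), -1) = Pow(Rational(-29130, 11), -1) = Rational(-11, 29130)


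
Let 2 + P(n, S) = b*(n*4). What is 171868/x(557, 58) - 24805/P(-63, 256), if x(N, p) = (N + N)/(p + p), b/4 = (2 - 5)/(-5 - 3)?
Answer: 760357421/42332 ≈ 17962.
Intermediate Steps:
b = 3/2 (b = 4*((2 - 5)/(-5 - 3)) = 4*(-3/(-8)) = 4*(-3*(-⅛)) = 4*(3/8) = 3/2 ≈ 1.5000)
P(n, S) = -2 + 6*n (P(n, S) = -2 + 3*(n*4)/2 = -2 + 3*(4*n)/2 = -2 + 6*n)
x(N, p) = N/p (x(N, p) = (2*N)/((2*p)) = (2*N)*(1/(2*p)) = N/p)
171868/x(557, 58) - 24805/P(-63, 256) = 171868/((557/58)) - 24805/(-2 + 6*(-63)) = 171868/((557*(1/58))) - 24805/(-2 - 378) = 171868/(557/58) - 24805/(-380) = 171868*(58/557) - 24805*(-1/380) = 9968344/557 + 4961/76 = 760357421/42332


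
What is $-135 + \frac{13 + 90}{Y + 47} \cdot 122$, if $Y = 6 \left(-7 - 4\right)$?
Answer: $- \frac{15131}{19} \approx -796.37$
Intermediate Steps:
$Y = -66$ ($Y = 6 \left(-11\right) = -66$)
$-135 + \frac{13 + 90}{Y + 47} \cdot 122 = -135 + \frac{13 + 90}{-66 + 47} \cdot 122 = -135 + \frac{103}{-19} \cdot 122 = -135 + 103 \left(- \frac{1}{19}\right) 122 = -135 - \frac{12566}{19} = - \frac{15131}{19}$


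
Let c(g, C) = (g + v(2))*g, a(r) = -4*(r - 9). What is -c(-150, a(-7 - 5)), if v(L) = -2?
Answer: -22800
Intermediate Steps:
a(r) = 36 - 4*r (a(r) = -4*(-9 + r) = 36 - 4*r)
c(g, C) = g*(-2 + g) (c(g, C) = (g - 2)*g = (-2 + g)*g = g*(-2 + g))
-c(-150, a(-7 - 5)) = -(-150)*(-2 - 150) = -(-150)*(-152) = -1*22800 = -22800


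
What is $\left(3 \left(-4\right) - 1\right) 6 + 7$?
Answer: $-71$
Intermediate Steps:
$\left(3 \left(-4\right) - 1\right) 6 + 7 = \left(-12 - 1\right) 6 + 7 = \left(-13\right) 6 + 7 = -78 + 7 = -71$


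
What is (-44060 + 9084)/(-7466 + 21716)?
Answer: -17488/7125 ≈ -2.4545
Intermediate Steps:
(-44060 + 9084)/(-7466 + 21716) = -34976/14250 = -34976*1/14250 = -17488/7125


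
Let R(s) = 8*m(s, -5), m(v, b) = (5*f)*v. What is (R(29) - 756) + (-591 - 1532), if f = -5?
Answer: -8679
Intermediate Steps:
m(v, b) = -25*v (m(v, b) = (5*(-5))*v = -25*v)
R(s) = -200*s (R(s) = 8*(-25*s) = -200*s)
(R(29) - 756) + (-591 - 1532) = (-200*29 - 756) + (-591 - 1532) = (-5800 - 756) - 2123 = -6556 - 2123 = -8679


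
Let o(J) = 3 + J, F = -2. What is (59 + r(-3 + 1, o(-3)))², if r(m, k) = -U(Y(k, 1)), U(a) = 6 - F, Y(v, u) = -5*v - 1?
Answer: 2601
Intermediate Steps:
Y(v, u) = -1 - 5*v
U(a) = 8 (U(a) = 6 - 1*(-2) = 6 + 2 = 8)
r(m, k) = -8 (r(m, k) = -1*8 = -8)
(59 + r(-3 + 1, o(-3)))² = (59 - 8)² = 51² = 2601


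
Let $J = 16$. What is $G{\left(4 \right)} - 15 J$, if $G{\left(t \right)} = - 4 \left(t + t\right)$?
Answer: $-272$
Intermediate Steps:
$G{\left(t \right)} = - 8 t$ ($G{\left(t \right)} = - 4 \cdot 2 t = - 8 t$)
$G{\left(4 \right)} - 15 J = \left(-8\right) 4 - 240 = -32 - 240 = -272$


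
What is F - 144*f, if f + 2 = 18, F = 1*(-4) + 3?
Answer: -2305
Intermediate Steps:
F = -1 (F = -4 + 3 = -1)
f = 16 (f = -2 + 18 = 16)
F - 144*f = -1 - 144*16 = -1 - 2304 = -2305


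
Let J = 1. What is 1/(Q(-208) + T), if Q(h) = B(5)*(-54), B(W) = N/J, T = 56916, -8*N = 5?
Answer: 4/227799 ≈ 1.7559e-5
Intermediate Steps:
N = -5/8 (N = -⅛*5 = -5/8 ≈ -0.62500)
B(W) = -5/8 (B(W) = -5/8/1 = -5/8*1 = -5/8)
Q(h) = 135/4 (Q(h) = -5/8*(-54) = 135/4)
1/(Q(-208) + T) = 1/(135/4 + 56916) = 1/(227799/4) = 4/227799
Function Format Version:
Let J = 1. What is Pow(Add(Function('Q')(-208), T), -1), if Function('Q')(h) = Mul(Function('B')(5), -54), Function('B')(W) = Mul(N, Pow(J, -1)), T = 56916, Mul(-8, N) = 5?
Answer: Rational(4, 227799) ≈ 1.7559e-5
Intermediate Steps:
N = Rational(-5, 8) (N = Mul(Rational(-1, 8), 5) = Rational(-5, 8) ≈ -0.62500)
Function('B')(W) = Rational(-5, 8) (Function('B')(W) = Mul(Rational(-5, 8), Pow(1, -1)) = Mul(Rational(-5, 8), 1) = Rational(-5, 8))
Function('Q')(h) = Rational(135, 4) (Function('Q')(h) = Mul(Rational(-5, 8), -54) = Rational(135, 4))
Pow(Add(Function('Q')(-208), T), -1) = Pow(Add(Rational(135, 4), 56916), -1) = Pow(Rational(227799, 4), -1) = Rational(4, 227799)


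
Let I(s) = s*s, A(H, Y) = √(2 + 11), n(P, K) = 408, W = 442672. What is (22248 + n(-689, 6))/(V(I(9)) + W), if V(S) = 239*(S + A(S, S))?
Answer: 872314528/17789325199 - 451232*√13/17789325199 ≈ 0.048944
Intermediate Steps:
A(H, Y) = √13
I(s) = s²
V(S) = 239*S + 239*√13 (V(S) = 239*(S + √13) = 239*S + 239*√13)
(22248 + n(-689, 6))/(V(I(9)) + W) = (22248 + 408)/((239*9² + 239*√13) + 442672) = 22656/((239*81 + 239*√13) + 442672) = 22656/((19359 + 239*√13) + 442672) = 22656/(462031 + 239*√13)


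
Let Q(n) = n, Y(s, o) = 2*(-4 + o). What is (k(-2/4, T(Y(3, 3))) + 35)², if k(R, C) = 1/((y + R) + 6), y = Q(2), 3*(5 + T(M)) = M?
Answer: 277729/225 ≈ 1234.4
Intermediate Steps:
Y(s, o) = -8 + 2*o
T(M) = -5 + M/3
y = 2
k(R, C) = 1/(8 + R) (k(R, C) = 1/((2 + R) + 6) = 1/(8 + R))
(k(-2/4, T(Y(3, 3))) + 35)² = (1/(8 - 2/4) + 35)² = (1/(8 - 2*¼) + 35)² = (1/(8 - ½) + 35)² = (1/(15/2) + 35)² = (2/15 + 35)² = (527/15)² = 277729/225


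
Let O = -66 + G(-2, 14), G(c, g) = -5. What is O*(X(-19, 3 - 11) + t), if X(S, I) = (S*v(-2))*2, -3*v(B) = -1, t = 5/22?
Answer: 58291/66 ≈ 883.20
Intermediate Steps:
t = 5/22 (t = 5*(1/22) = 5/22 ≈ 0.22727)
v(B) = 1/3 (v(B) = -1/3*(-1) = 1/3)
O = -71 (O = -66 - 5 = -71)
X(S, I) = 2*S/3 (X(S, I) = (S*(1/3))*2 = (S/3)*2 = 2*S/3)
O*(X(-19, 3 - 11) + t) = -71*((2/3)*(-19) + 5/22) = -71*(-38/3 + 5/22) = -71*(-821/66) = 58291/66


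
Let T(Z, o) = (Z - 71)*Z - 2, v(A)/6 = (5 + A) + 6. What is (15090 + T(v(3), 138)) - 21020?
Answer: -4840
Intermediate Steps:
v(A) = 66 + 6*A (v(A) = 6*((5 + A) + 6) = 6*(11 + A) = 66 + 6*A)
T(Z, o) = -2 + Z*(-71 + Z) (T(Z, o) = (-71 + Z)*Z - 2 = Z*(-71 + Z) - 2 = -2 + Z*(-71 + Z))
(15090 + T(v(3), 138)) - 21020 = (15090 + (-2 + (66 + 6*3)² - 71*(66 + 6*3))) - 21020 = (15090 + (-2 + (66 + 18)² - 71*(66 + 18))) - 21020 = (15090 + (-2 + 84² - 71*84)) - 21020 = (15090 + (-2 + 7056 - 5964)) - 21020 = (15090 + 1090) - 21020 = 16180 - 21020 = -4840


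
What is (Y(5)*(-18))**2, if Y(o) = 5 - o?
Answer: 0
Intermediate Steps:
(Y(5)*(-18))**2 = ((5 - 1*5)*(-18))**2 = ((5 - 5)*(-18))**2 = (0*(-18))**2 = 0**2 = 0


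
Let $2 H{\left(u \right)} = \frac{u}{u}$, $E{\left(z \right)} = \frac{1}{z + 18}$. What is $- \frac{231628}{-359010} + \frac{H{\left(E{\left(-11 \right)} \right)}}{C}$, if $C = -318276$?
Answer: $\frac{8191272647}{12696029640} \approx 0.64518$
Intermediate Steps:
$E{\left(z \right)} = \frac{1}{18 + z}$
$H{\left(u \right)} = \frac{1}{2}$ ($H{\left(u \right)} = \frac{u \frac{1}{u}}{2} = \frac{1}{2} \cdot 1 = \frac{1}{2}$)
$- \frac{231628}{-359010} + \frac{H{\left(E{\left(-11 \right)} \right)}}{C} = - \frac{231628}{-359010} + \frac{1}{2 \left(-318276\right)} = \left(-231628\right) \left(- \frac{1}{359010}\right) + \frac{1}{2} \left(- \frac{1}{318276}\right) = \frac{115814}{179505} - \frac{1}{636552} = \frac{8191272647}{12696029640}$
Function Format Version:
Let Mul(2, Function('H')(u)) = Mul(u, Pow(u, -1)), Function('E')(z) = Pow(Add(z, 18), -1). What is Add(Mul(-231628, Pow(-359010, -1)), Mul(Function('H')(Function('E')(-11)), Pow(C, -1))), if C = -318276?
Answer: Rational(8191272647, 12696029640) ≈ 0.64518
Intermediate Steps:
Function('E')(z) = Pow(Add(18, z), -1)
Function('H')(u) = Rational(1, 2) (Function('H')(u) = Mul(Rational(1, 2), Mul(u, Pow(u, -1))) = Mul(Rational(1, 2), 1) = Rational(1, 2))
Add(Mul(-231628, Pow(-359010, -1)), Mul(Function('H')(Function('E')(-11)), Pow(C, -1))) = Add(Mul(-231628, Pow(-359010, -1)), Mul(Rational(1, 2), Pow(-318276, -1))) = Add(Mul(-231628, Rational(-1, 359010)), Mul(Rational(1, 2), Rational(-1, 318276))) = Add(Rational(115814, 179505), Rational(-1, 636552)) = Rational(8191272647, 12696029640)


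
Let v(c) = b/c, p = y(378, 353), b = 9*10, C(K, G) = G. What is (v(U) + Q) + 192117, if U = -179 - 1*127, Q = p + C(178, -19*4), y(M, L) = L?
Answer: 3270693/17 ≈ 1.9239e+5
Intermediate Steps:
b = 90
p = 353
Q = 277 (Q = 353 - 19*4 = 353 - 76 = 277)
U = -306 (U = -179 - 127 = -306)
v(c) = 90/c
(v(U) + Q) + 192117 = (90/(-306) + 277) + 192117 = (90*(-1/306) + 277) + 192117 = (-5/17 + 277) + 192117 = 4704/17 + 192117 = 3270693/17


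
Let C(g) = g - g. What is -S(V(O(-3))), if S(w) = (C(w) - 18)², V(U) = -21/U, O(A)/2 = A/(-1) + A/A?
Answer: -324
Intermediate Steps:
C(g) = 0
O(A) = 2 - 2*A (O(A) = 2*(A/(-1) + A/A) = 2*(A*(-1) + 1) = 2*(-A + 1) = 2*(1 - A) = 2 - 2*A)
S(w) = 324 (S(w) = (0 - 18)² = (-18)² = 324)
-S(V(O(-3))) = -1*324 = -324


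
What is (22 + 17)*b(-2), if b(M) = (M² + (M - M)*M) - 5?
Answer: -39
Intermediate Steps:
b(M) = -5 + M² (b(M) = (M² + 0*M) - 5 = (M² + 0) - 5 = M² - 5 = -5 + M²)
(22 + 17)*b(-2) = (22 + 17)*(-5 + (-2)²) = 39*(-5 + 4) = 39*(-1) = -39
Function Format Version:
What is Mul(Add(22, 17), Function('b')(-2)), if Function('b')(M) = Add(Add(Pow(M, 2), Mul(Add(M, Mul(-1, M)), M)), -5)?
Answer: -39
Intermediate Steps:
Function('b')(M) = Add(-5, Pow(M, 2)) (Function('b')(M) = Add(Add(Pow(M, 2), Mul(0, M)), -5) = Add(Add(Pow(M, 2), 0), -5) = Add(Pow(M, 2), -5) = Add(-5, Pow(M, 2)))
Mul(Add(22, 17), Function('b')(-2)) = Mul(Add(22, 17), Add(-5, Pow(-2, 2))) = Mul(39, Add(-5, 4)) = Mul(39, -1) = -39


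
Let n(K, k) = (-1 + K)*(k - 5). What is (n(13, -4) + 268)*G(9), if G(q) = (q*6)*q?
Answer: 77760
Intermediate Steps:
n(K, k) = (-1 + K)*(-5 + k)
G(q) = 6*q² (G(q) = (6*q)*q = 6*q²)
(n(13, -4) + 268)*G(9) = ((5 - 1*(-4) - 5*13 + 13*(-4)) + 268)*(6*9²) = ((5 + 4 - 65 - 52) + 268)*(6*81) = (-108 + 268)*486 = 160*486 = 77760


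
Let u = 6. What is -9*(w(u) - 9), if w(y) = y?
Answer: 27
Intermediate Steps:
-9*(w(u) - 9) = -9*(6 - 9) = -9*(-3) = 27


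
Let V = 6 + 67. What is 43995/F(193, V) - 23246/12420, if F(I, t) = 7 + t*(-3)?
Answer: -137836513/658260 ≈ -209.40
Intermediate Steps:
V = 73
F(I, t) = 7 - 3*t
43995/F(193, V) - 23246/12420 = 43995/(7 - 3*73) - 23246/12420 = 43995/(7 - 219) - 23246*1/12420 = 43995/(-212) - 11623/6210 = 43995*(-1/212) - 11623/6210 = -43995/212 - 11623/6210 = -137836513/658260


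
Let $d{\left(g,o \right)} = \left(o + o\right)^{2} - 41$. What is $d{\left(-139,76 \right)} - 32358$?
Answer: $-9295$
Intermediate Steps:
$d{\left(g,o \right)} = -41 + 4 o^{2}$ ($d{\left(g,o \right)} = \left(2 o\right)^{2} - 41 = 4 o^{2} - 41 = -41 + 4 o^{2}$)
$d{\left(-139,76 \right)} - 32358 = \left(-41 + 4 \cdot 76^{2}\right) - 32358 = \left(-41 + 4 \cdot 5776\right) - 32358 = \left(-41 + 23104\right) - 32358 = 23063 - 32358 = -9295$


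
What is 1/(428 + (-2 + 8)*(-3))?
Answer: 1/410 ≈ 0.0024390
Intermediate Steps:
1/(428 + (-2 + 8)*(-3)) = 1/(428 + 6*(-3)) = 1/(428 - 18) = 1/410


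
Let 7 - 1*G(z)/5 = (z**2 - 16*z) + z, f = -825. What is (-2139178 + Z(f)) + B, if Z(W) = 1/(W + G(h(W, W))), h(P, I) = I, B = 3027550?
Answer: 3078910793879/3465790 ≈ 8.8837e+5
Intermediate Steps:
G(z) = 35 - 5*z**2 + 75*z (G(z) = 35 - 5*((z**2 - 16*z) + z) = 35 - 5*(z**2 - 15*z) = 35 + (-5*z**2 + 75*z) = 35 - 5*z**2 + 75*z)
Z(W) = 1/(35 - 5*W**2 + 76*W) (Z(W) = 1/(W + (35 - 5*W**2 + 75*W)) = 1/(35 - 5*W**2 + 76*W))
(-2139178 + Z(f)) + B = (-2139178 + 1/(35 - 5*(-825)**2 + 76*(-825))) + 3027550 = (-2139178 + 1/(35 - 5*680625 - 62700)) + 3027550 = (-2139178 + 1/(35 - 3403125 - 62700)) + 3027550 = (-2139178 + 1/(-3465790)) + 3027550 = (-2139178 - 1/3465790) + 3027550 = -7413941720621/3465790 + 3027550 = 3078910793879/3465790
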